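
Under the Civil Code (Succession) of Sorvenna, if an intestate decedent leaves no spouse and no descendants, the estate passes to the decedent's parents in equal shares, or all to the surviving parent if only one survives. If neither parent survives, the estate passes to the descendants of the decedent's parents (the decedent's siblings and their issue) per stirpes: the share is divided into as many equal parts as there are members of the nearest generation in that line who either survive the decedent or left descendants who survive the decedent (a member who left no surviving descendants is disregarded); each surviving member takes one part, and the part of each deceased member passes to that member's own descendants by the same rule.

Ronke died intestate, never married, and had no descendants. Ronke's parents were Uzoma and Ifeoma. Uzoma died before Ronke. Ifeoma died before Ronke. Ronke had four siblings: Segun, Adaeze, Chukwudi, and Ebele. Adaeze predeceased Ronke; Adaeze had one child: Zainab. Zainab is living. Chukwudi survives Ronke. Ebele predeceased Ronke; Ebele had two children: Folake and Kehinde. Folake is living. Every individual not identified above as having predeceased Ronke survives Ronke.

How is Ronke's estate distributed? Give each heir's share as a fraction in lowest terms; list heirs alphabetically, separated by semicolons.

Neither parent survives and there are no descendants, so the estate passes to Ronke's siblings and their issue per stirpes.
The estate is divided into 4 equal shares of 1/4 among Segun, Adaeze, Chukwudi, Ebele.
Segun is living and takes 1/4.
Adaeze predeceased; the 1/4 allotted to Adaeze's branch passes to Adaeze's issue by representation.
Zainab is the sole taker at this level and receives the full 1/4.
Chukwudi is living and takes 1/4.
Ebele predeceased; the 1/4 allotted to Ebele's branch passes to Ebele's issue by representation.
The 1/4 is divided into 2 equal shares of 1/8 among Folake, Kehinde.
Folake is living and takes 1/8.
Kehinde is living and takes 1/8.

Chukwudi 1/4; Folake 1/8; Kehinde 1/8; Segun 1/4; Zainab 1/4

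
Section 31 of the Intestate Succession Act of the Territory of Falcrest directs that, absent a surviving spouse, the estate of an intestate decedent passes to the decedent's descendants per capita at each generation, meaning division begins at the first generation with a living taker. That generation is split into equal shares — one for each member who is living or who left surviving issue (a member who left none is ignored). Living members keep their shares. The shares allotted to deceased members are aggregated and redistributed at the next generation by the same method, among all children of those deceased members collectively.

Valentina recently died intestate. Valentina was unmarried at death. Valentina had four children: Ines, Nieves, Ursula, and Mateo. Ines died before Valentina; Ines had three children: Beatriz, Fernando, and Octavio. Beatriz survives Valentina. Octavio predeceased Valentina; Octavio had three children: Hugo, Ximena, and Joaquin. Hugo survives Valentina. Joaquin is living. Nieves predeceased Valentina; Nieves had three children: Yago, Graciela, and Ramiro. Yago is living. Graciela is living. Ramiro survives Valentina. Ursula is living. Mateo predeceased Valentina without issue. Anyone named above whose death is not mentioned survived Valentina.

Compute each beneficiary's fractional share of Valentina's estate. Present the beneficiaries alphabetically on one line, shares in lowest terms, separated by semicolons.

There is no surviving spouse, so the entire estate passes to Valentina's descendants per capita at each generation.
At generation 1 (Ines, Nieves, Ursula) there are 3 shares of (1)/3 = 1/3 each.
Living: Ursula — each takes 1/3.
Deceased: Ines and Nieves. Their combined 2/3 is pooled and carried to generation 2.
At generation 2 (Beatriz, Fernando, Octavio, Yago, Graciela, Ramiro) there are 6 shares of (2/3)/6 = 1/9 each.
Living: Beatriz, Fernando, Yago, Graciela, and Ramiro — each takes 1/9.
Deceased: Octavio. That 1/9 share is carried to generation 3.
At generation 3 (Hugo, Ximena, Joaquin) there are 3 shares of (1/9)/3 = 1/27 each.
Living: Hugo, Ximena, and Joaquin — each takes 1/27.

Beatriz 1/9; Fernando 1/9; Graciela 1/9; Hugo 1/27; Joaquin 1/27; Ramiro 1/9; Ursula 1/3; Ximena 1/27; Yago 1/9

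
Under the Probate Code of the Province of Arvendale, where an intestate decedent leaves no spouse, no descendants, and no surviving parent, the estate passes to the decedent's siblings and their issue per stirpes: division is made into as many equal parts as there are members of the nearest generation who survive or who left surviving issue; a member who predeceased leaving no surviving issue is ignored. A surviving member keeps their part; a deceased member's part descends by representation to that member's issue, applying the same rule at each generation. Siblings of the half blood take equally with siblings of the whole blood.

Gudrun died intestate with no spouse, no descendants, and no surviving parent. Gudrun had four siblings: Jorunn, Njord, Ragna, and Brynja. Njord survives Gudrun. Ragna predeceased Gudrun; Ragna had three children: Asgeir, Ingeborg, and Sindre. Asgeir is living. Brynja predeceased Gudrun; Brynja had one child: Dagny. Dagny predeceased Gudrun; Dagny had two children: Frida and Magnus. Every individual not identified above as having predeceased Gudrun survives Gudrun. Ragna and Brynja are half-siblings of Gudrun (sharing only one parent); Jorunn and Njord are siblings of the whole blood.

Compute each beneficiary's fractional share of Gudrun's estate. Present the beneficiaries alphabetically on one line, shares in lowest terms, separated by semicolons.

Asgeir 1/12; Frida 1/8; Ingeborg 1/12; Jorunn 1/4; Magnus 1/8; Njord 1/4; Sindre 1/12

No spouse, descendants, or parent survives, so the estate passes to Gudrun's siblings per stirpes.
Half-blood and whole-blood siblings take equally under the stated rule.
The estate is divided into 4 equal shares of 1/4 among Jorunn, Njord, Ragna, Brynja.
Jorunn is living and takes 1/4.
Njord is living and takes 1/4.
Ragna predeceased; the 1/4 allotted to Ragna's branch passes to Ragna's issue by representation.
The 1/4 is divided into 3 equal shares of 1/12 among Asgeir, Ingeborg, Sindre.
Asgeir is living and takes 1/12.
Ingeborg is living and takes 1/12.
Sindre is living and takes 1/12.
Brynja predeceased; the 1/4 allotted to Brynja's branch passes to Brynja's issue by representation.
Dagny's line is the sole branch at this level, so the full 1/4 passes to Dagny's issue by representation.
The 1/4 is divided into 2 equal shares of 1/8 among Frida, Magnus.
Frida is living and takes 1/8.
Magnus is living and takes 1/8.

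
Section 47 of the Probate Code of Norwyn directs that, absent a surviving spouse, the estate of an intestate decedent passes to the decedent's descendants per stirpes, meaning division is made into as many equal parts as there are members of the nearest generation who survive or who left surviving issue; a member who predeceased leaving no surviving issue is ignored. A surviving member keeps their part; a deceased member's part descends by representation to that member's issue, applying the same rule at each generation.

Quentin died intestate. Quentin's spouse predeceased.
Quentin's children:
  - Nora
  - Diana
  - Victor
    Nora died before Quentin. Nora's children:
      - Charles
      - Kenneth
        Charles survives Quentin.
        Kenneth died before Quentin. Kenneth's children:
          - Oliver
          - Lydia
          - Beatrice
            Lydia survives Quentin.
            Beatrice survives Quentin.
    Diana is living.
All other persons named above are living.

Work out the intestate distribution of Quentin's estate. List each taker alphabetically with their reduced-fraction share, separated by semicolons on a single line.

Beatrice 1/18; Charles 1/6; Diana 1/3; Lydia 1/18; Oliver 1/18; Victor 1/3

There is no surviving spouse, so the entire estate passes to Quentin's descendants per stirpes.
The estate is divided into 3 equal shares of 1/3 among Nora, Diana, Victor.
Nora predeceased; the 1/3 allotted to Nora's branch passes to Nora's issue by representation.
The 1/3 is divided into 2 equal shares of 1/6 among Charles, Kenneth.
Charles is living and takes 1/6.
Kenneth predeceased; the 1/6 allotted to Kenneth's branch passes to Kenneth's issue by representation.
The 1/6 is divided into 3 equal shares of 1/18 among Oliver, Lydia, Beatrice.
Oliver is living and takes 1/18.
Lydia is living and takes 1/18.
Beatrice is living and takes 1/18.
Diana is living and takes 1/3.
Victor is living and takes 1/3.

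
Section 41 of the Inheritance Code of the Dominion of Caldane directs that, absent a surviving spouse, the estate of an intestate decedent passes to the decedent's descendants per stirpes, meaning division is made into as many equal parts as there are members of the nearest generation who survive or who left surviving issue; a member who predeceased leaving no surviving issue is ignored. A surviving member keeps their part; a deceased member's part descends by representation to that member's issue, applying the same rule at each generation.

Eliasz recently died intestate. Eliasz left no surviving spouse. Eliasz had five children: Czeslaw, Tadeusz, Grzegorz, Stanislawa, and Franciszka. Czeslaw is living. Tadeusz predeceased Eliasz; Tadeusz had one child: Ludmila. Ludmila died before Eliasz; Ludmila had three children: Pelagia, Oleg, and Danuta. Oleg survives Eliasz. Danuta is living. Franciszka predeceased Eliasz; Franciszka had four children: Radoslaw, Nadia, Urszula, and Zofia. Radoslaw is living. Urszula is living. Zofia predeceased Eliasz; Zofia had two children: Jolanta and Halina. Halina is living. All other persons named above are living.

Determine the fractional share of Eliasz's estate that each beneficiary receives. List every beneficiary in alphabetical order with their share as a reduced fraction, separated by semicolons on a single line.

Czeslaw 1/5; Danuta 1/15; Grzegorz 1/5; Halina 1/40; Jolanta 1/40; Nadia 1/20; Oleg 1/15; Pelagia 1/15; Radoslaw 1/20; Stanislawa 1/5; Urszula 1/20

There is no surviving spouse, so the entire estate passes to Eliasz's descendants per stirpes.
The estate is divided into 5 equal shares of 1/5 among Czeslaw, Tadeusz, Grzegorz, Stanislawa, Franciszka.
Czeslaw is living and takes 1/5.
Tadeusz predeceased; the 1/5 allotted to Tadeusz's branch passes to Tadeusz's issue by representation.
Ludmila's line is the sole branch at this level, so the full 1/5 passes to Ludmila's issue by representation.
The 1/5 is divided into 3 equal shares of 1/15 among Pelagia, Oleg, Danuta.
Pelagia is living and takes 1/15.
Oleg is living and takes 1/15.
Danuta is living and takes 1/15.
Grzegorz is living and takes 1/5.
Stanislawa is living and takes 1/5.
Franciszka predeceased; the 1/5 allotted to Franciszka's branch passes to Franciszka's issue by representation.
The 1/5 is divided into 4 equal shares of 1/20 among Radoslaw, Nadia, Urszula, Zofia.
Radoslaw is living and takes 1/20.
Nadia is living and takes 1/20.
Urszula is living and takes 1/20.
Zofia predeceased; the 1/20 allotted to Zofia's branch passes to Zofia's issue by representation.
The 1/20 is divided into 2 equal shares of 1/40 among Jolanta, Halina.
Jolanta is living and takes 1/40.
Halina is living and takes 1/40.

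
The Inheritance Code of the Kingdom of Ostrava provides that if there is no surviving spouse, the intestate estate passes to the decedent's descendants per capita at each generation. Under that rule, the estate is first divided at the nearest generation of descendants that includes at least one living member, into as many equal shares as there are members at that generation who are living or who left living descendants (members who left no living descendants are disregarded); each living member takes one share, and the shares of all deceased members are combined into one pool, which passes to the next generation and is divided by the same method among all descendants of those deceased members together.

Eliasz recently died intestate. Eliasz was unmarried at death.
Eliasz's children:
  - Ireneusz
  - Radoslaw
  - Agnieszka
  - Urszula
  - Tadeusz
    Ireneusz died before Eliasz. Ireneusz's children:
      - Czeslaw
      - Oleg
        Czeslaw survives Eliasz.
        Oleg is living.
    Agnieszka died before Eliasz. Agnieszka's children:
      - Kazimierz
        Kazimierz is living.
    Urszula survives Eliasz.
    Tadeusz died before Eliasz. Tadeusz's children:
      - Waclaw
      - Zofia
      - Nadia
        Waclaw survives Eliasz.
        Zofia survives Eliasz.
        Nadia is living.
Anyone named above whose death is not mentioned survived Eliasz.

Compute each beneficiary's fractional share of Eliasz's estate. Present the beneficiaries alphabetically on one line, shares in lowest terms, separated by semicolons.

Czeslaw 1/10; Kazimierz 1/10; Nadia 1/10; Oleg 1/10; Radoslaw 1/5; Urszula 1/5; Waclaw 1/10; Zofia 1/10

There is no surviving spouse, so the entire estate passes to Eliasz's descendants per capita at each generation.
At generation 1 (Ireneusz, Radoslaw, Agnieszka, Urszula, Tadeusz) there are 5 shares of (1)/5 = 1/5 each.
Living: Radoslaw and Urszula — each takes 1/5.
Deceased: Ireneusz, Agnieszka, and Tadeusz. Their combined 3/5 is pooled and carried to generation 2.
At generation 2 (Czeslaw, Oleg, Kazimierz, Waclaw, Zofia, Nadia) there are 6 shares of (3/5)/6 = 1/10 each.
Living: Czeslaw, Oleg, Kazimierz, Waclaw, Zofia, and Nadia — each takes 1/10.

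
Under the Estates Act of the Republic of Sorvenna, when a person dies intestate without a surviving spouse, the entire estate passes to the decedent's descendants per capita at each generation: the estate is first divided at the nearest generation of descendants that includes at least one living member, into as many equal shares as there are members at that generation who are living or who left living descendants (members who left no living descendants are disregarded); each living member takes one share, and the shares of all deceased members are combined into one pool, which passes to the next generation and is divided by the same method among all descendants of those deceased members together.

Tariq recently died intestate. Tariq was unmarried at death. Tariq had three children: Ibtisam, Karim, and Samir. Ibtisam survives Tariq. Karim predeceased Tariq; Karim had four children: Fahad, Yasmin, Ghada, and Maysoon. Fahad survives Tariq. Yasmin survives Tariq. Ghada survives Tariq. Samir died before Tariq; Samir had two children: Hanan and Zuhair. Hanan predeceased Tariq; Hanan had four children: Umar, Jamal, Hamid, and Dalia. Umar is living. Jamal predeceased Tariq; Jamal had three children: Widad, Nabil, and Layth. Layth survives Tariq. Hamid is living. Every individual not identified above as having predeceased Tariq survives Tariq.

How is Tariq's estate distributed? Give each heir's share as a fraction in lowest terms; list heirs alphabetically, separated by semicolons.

Dalia 1/36; Fahad 1/9; Ghada 1/9; Hamid 1/36; Ibtisam 1/3; Layth 1/108; Maysoon 1/9; Nabil 1/108; Umar 1/36; Widad 1/108; Yasmin 1/9; Zuhair 1/9

There is no surviving spouse, so the entire estate passes to Tariq's descendants per capita at each generation.
At generation 1 (Ibtisam, Karim, Samir) there are 3 shares of (1)/3 = 1/3 each.
Living: Ibtisam — each takes 1/3.
Deceased: Karim and Samir. Their combined 2/3 is pooled and carried to generation 2.
At generation 2 (Fahad, Yasmin, Ghada, Maysoon, Hanan, Zuhair) there are 6 shares of (2/3)/6 = 1/9 each.
Living: Fahad, Yasmin, Ghada, Maysoon, and Zuhair — each takes 1/9.
Deceased: Hanan. That 1/9 share is carried to generation 3.
At generation 3 (Umar, Jamal, Hamid, Dalia) there are 4 shares of (1/9)/4 = 1/36 each.
Living: Umar, Hamid, and Dalia — each takes 1/36.
Deceased: Jamal. That 1/36 share is carried to generation 4.
At generation 4 (Widad, Nabil, Layth) there are 3 shares of (1/36)/3 = 1/108 each.
Living: Widad, Nabil, and Layth — each takes 1/108.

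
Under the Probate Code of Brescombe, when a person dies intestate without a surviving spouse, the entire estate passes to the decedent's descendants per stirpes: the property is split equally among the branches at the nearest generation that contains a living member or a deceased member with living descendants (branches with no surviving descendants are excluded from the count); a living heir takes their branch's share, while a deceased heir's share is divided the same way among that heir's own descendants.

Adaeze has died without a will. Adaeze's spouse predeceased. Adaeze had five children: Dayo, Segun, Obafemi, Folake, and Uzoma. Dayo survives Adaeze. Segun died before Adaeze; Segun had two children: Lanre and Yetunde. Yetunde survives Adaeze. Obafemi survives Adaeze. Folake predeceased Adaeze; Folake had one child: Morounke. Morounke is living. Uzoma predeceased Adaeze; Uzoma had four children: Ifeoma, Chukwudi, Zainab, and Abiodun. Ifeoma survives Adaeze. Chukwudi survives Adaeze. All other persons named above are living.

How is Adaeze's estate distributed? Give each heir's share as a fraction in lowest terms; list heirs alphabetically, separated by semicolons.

There is no surviving spouse, so the entire estate passes to Adaeze's descendants per stirpes.
The estate is divided into 5 equal shares of 1/5 among Dayo, Segun, Obafemi, Folake, Uzoma.
Dayo is living and takes 1/5.
Segun predeceased; the 1/5 allotted to Segun's branch passes to Segun's issue by representation.
The 1/5 is divided into 2 equal shares of 1/10 among Lanre, Yetunde.
Lanre is living and takes 1/10.
Yetunde is living and takes 1/10.
Obafemi is living and takes 1/5.
Folake predeceased; the 1/5 allotted to Folake's branch passes to Folake's issue by representation.
Morounke is the sole taker at this level and receives the full 1/5.
Uzoma predeceased; the 1/5 allotted to Uzoma's branch passes to Uzoma's issue by representation.
The 1/5 is divided into 4 equal shares of 1/20 among Ifeoma, Chukwudi, Zainab, Abiodun.
Ifeoma is living and takes 1/20.
Chukwudi is living and takes 1/20.
Zainab is living and takes 1/20.
Abiodun is living and takes 1/20.

Abiodun 1/20; Chukwudi 1/20; Dayo 1/5; Ifeoma 1/20; Lanre 1/10; Morounke 1/5; Obafemi 1/5; Yetunde 1/10; Zainab 1/20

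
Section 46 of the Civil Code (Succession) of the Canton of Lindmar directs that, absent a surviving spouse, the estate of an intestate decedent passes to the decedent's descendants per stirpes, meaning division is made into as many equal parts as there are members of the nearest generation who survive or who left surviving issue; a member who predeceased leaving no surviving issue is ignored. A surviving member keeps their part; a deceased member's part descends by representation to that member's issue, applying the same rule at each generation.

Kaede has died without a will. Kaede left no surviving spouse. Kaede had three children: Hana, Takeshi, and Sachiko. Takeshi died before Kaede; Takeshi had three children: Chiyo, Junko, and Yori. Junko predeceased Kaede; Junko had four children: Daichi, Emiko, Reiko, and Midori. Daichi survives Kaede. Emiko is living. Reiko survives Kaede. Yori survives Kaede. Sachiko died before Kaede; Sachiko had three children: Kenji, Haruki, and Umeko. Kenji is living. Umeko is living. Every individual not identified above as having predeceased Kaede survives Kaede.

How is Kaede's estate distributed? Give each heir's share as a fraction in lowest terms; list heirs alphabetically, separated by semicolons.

There is no surviving spouse, so the entire estate passes to Kaede's descendants per stirpes.
The estate is divided into 3 equal shares of 1/3 among Hana, Takeshi, Sachiko.
Hana is living and takes 1/3.
Takeshi predeceased; the 1/3 allotted to Takeshi's branch passes to Takeshi's issue by representation.
The 1/3 is divided into 3 equal shares of 1/9 among Chiyo, Junko, Yori.
Chiyo is living and takes 1/9.
Junko predeceased; the 1/9 allotted to Junko's branch passes to Junko's issue by representation.
The 1/9 is divided into 4 equal shares of 1/36 among Daichi, Emiko, Reiko, Midori.
Daichi is living and takes 1/36.
Emiko is living and takes 1/36.
Reiko is living and takes 1/36.
Midori is living and takes 1/36.
Yori is living and takes 1/9.
Sachiko predeceased; the 1/3 allotted to Sachiko's branch passes to Sachiko's issue by representation.
The 1/3 is divided into 3 equal shares of 1/9 among Kenji, Haruki, Umeko.
Kenji is living and takes 1/9.
Haruki is living and takes 1/9.
Umeko is living and takes 1/9.

Chiyo 1/9; Daichi 1/36; Emiko 1/36; Hana 1/3; Haruki 1/9; Kenji 1/9; Midori 1/36; Reiko 1/36; Umeko 1/9; Yori 1/9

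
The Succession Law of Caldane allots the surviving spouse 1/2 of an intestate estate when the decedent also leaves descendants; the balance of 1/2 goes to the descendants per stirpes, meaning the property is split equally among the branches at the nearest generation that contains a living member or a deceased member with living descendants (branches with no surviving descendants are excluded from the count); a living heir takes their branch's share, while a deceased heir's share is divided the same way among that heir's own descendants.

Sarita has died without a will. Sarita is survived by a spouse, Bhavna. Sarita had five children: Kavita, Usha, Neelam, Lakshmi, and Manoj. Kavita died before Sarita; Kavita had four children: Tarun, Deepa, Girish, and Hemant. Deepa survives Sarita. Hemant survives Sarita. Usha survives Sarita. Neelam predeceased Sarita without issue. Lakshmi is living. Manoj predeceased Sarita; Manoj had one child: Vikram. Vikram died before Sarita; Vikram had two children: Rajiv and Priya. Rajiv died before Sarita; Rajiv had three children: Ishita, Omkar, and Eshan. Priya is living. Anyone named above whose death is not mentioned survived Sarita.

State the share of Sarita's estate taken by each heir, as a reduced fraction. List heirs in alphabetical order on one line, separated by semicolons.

Bhavna, as surviving spouse, takes 1/2.
The remaining 1/2 passes to Sarita's descendants per stirpes.
Neelam left no surviving issue, so that branch lapses and is disregarded.
The 1/2 is divided into 4 equal shares of 1/8 among Kavita, Usha, Lakshmi, Manoj.
Kavita predeceased; the 1/8 allotted to Kavita's branch passes to Kavita's issue by representation.
The 1/8 is divided into 4 equal shares of 1/32 among Tarun, Deepa, Girish, Hemant.
Tarun is living and takes 1/32.
Deepa is living and takes 1/32.
Girish is living and takes 1/32.
Hemant is living and takes 1/32.
Usha is living and takes 1/8.
Lakshmi is living and takes 1/8.
Manoj predeceased; the 1/8 allotted to Manoj's branch passes to Manoj's issue by representation.
Vikram's line is the sole branch at this level, so the full 1/8 passes to Vikram's issue by representation.
The 1/8 is divided into 2 equal shares of 1/16 among Rajiv, Priya.
Rajiv predeceased; the 1/16 allotted to Rajiv's branch passes to Rajiv's issue by representation.
The 1/16 is divided into 3 equal shares of 1/48 among Ishita, Omkar, Eshan.
Ishita is living and takes 1/48.
Omkar is living and takes 1/48.
Eshan is living and takes 1/48.
Priya is living and takes 1/16.

Bhavna 1/2; Deepa 1/32; Eshan 1/48; Girish 1/32; Hemant 1/32; Ishita 1/48; Lakshmi 1/8; Omkar 1/48; Priya 1/16; Tarun 1/32; Usha 1/8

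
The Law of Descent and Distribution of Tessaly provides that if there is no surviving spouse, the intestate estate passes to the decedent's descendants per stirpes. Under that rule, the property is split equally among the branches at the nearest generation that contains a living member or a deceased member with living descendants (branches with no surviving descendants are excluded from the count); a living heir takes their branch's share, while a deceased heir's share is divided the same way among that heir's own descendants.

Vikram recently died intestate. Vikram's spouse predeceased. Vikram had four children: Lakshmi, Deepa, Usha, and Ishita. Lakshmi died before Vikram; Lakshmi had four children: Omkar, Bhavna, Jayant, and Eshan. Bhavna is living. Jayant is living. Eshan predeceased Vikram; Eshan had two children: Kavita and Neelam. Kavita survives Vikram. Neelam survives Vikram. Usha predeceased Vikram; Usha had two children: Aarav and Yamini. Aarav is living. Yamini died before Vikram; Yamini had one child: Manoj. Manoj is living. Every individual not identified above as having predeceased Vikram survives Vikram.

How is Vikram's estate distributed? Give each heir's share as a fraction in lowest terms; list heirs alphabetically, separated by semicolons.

There is no surviving spouse, so the entire estate passes to Vikram's descendants per stirpes.
The estate is divided into 4 equal shares of 1/4 among Lakshmi, Deepa, Usha, Ishita.
Lakshmi predeceased; the 1/4 allotted to Lakshmi's branch passes to Lakshmi's issue by representation.
The 1/4 is divided into 4 equal shares of 1/16 among Omkar, Bhavna, Jayant, Eshan.
Omkar is living and takes 1/16.
Bhavna is living and takes 1/16.
Jayant is living and takes 1/16.
Eshan predeceased; the 1/16 allotted to Eshan's branch passes to Eshan's issue by representation.
The 1/16 is divided into 2 equal shares of 1/32 among Kavita, Neelam.
Kavita is living and takes 1/32.
Neelam is living and takes 1/32.
Deepa is living and takes 1/4.
Usha predeceased; the 1/4 allotted to Usha's branch passes to Usha's issue by representation.
The 1/4 is divided into 2 equal shares of 1/8 among Aarav, Yamini.
Aarav is living and takes 1/8.
Yamini predeceased; the 1/8 allotted to Yamini's branch passes to Yamini's issue by representation.
Manoj is the sole taker at this level and receives the full 1/8.
Ishita is living and takes 1/4.

Aarav 1/8; Bhavna 1/16; Deepa 1/4; Ishita 1/4; Jayant 1/16; Kavita 1/32; Manoj 1/8; Neelam 1/32; Omkar 1/16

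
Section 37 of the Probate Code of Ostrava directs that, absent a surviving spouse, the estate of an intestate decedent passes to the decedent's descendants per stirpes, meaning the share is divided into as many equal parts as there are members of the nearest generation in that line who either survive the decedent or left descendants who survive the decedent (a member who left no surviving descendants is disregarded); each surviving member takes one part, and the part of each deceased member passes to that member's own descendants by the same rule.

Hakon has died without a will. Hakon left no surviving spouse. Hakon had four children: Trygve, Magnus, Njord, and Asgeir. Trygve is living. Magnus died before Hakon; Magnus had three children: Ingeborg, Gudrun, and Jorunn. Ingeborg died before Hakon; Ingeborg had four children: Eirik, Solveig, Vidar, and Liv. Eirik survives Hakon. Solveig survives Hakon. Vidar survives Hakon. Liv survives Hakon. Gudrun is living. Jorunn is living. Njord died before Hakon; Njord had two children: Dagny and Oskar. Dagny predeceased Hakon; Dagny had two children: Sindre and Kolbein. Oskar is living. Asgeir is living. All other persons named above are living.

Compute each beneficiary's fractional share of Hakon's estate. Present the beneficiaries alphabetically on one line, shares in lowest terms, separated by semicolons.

There is no surviving spouse, so the entire estate passes to Hakon's descendants per stirpes.
The estate is divided into 4 equal shares of 1/4 among Trygve, Magnus, Njord, Asgeir.
Trygve is living and takes 1/4.
Magnus predeceased; the 1/4 allotted to Magnus's branch passes to Magnus's issue by representation.
The 1/4 is divided into 3 equal shares of 1/12 among Ingeborg, Gudrun, Jorunn.
Ingeborg predeceased; the 1/12 allotted to Ingeborg's branch passes to Ingeborg's issue by representation.
The 1/12 is divided into 4 equal shares of 1/48 among Eirik, Solveig, Vidar, Liv.
Eirik is living and takes 1/48.
Solveig is living and takes 1/48.
Vidar is living and takes 1/48.
Liv is living and takes 1/48.
Gudrun is living and takes 1/12.
Jorunn is living and takes 1/12.
Njord predeceased; the 1/4 allotted to Njord's branch passes to Njord's issue by representation.
The 1/4 is divided into 2 equal shares of 1/8 among Dagny, Oskar.
Dagny predeceased; the 1/8 allotted to Dagny's branch passes to Dagny's issue by representation.
The 1/8 is divided into 2 equal shares of 1/16 among Sindre, Kolbein.
Sindre is living and takes 1/16.
Kolbein is living and takes 1/16.
Oskar is living and takes 1/8.
Asgeir is living and takes 1/4.

Asgeir 1/4; Eirik 1/48; Gudrun 1/12; Jorunn 1/12; Kolbein 1/16; Liv 1/48; Oskar 1/8; Sindre 1/16; Solveig 1/48; Trygve 1/4; Vidar 1/48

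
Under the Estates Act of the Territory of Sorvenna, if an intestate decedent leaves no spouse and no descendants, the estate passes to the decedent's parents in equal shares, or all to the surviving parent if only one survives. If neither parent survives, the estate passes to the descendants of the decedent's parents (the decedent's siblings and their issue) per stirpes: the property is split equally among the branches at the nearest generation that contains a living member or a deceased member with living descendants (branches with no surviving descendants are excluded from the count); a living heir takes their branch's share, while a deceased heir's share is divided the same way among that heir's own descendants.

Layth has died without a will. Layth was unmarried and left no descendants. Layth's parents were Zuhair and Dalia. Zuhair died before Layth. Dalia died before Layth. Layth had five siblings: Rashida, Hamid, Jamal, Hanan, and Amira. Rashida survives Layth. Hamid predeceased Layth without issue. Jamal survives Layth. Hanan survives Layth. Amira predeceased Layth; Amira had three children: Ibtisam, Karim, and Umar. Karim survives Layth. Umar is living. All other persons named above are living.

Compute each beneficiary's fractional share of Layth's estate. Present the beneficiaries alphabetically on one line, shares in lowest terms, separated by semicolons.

Neither parent survives and there are no descendants, so the estate passes to Layth's siblings and their issue per stirpes.
Hamid left no surviving issue, so that branch lapses and is disregarded.
The estate is divided into 4 equal shares of 1/4 among Rashida, Jamal, Hanan, Amira.
Rashida is living and takes 1/4.
Jamal is living and takes 1/4.
Hanan is living and takes 1/4.
Amira predeceased; the 1/4 allotted to Amira's branch passes to Amira's issue by representation.
The 1/4 is divided into 3 equal shares of 1/12 among Ibtisam, Karim, Umar.
Ibtisam is living and takes 1/12.
Karim is living and takes 1/12.
Umar is living and takes 1/12.

Hanan 1/4; Ibtisam 1/12; Jamal 1/4; Karim 1/12; Rashida 1/4; Umar 1/12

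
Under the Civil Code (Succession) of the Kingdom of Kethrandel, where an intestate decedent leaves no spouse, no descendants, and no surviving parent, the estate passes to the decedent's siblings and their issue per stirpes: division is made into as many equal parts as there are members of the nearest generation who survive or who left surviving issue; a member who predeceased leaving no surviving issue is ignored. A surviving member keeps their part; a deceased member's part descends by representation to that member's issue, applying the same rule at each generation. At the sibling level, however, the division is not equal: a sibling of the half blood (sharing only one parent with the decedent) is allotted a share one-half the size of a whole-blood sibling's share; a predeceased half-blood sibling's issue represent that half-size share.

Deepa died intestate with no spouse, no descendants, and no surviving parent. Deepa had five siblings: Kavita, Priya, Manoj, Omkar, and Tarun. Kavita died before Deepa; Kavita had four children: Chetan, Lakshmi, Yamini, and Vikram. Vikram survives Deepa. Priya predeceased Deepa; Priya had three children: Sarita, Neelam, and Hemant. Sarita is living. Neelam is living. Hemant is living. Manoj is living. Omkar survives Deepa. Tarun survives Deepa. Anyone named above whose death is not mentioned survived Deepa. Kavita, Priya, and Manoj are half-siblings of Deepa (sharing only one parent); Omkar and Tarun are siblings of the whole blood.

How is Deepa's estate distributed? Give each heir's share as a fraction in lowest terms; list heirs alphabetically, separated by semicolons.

Chetan 1/28; Hemant 1/21; Lakshmi 1/28; Manoj 1/7; Neelam 1/21; Omkar 2/7; Sarita 1/21; Tarun 2/7; Vikram 1/28; Yamini 1/28

No spouse, descendants, or parent survives, so the estate passes to Deepa's siblings per stirpes.
Half-blood siblings count for one-half the weight of whole-blood siblings at the initial division.
Dividing 1 in proportion to weights (total weight 7/2): Kavita (weight 1/2) → 1/7; Priya (weight 1/2) → 1/7; Manoj (weight 1/2) → 1/7; Omkar (weight 1) → 2/7; Tarun (weight 1) → 2/7.
Kavita predeceased; the 1/7 allotted to Kavita's branch passes to Kavita's issue by representation.
The 1/7 is divided into 4 equal shares of 1/28 among Chetan, Lakshmi, Yamini, Vikram.
Chetan is living and takes 1/28.
Lakshmi is living and takes 1/28.
Yamini is living and takes 1/28.
Vikram is living and takes 1/28.
Priya predeceased; the 1/7 allotted to Priya's branch passes to Priya's issue by representation.
The 1/7 is divided into 3 equal shares of 1/21 among Sarita, Neelam, Hemant.
Sarita is living and takes 1/21.
Neelam is living and takes 1/21.
Hemant is living and takes 1/21.
Manoj is living and takes 1/7.
Omkar is living and takes 2/7.
Tarun is living and takes 2/7.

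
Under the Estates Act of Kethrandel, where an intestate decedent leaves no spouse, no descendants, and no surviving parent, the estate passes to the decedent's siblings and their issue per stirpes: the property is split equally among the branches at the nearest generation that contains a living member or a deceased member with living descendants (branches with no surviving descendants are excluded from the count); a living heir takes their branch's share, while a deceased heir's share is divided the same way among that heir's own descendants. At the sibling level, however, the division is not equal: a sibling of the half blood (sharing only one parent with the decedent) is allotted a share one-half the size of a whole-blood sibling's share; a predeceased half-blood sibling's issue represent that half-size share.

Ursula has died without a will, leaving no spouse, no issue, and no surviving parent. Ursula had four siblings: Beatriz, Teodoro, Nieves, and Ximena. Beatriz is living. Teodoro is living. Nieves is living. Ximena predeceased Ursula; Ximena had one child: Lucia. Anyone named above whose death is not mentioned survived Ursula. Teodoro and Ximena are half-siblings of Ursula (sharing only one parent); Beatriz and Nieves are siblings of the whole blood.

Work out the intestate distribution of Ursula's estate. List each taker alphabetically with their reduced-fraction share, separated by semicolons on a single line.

Beatriz 1/3; Lucia 1/6; Nieves 1/3; Teodoro 1/6

No spouse, descendants, or parent survives, so the estate passes to Ursula's siblings per stirpes.
Half-blood siblings count for one-half the weight of whole-blood siblings at the initial division.
Dividing 1 in proportion to weights (total weight 3): Beatriz (weight 1) → 1/3; Teodoro (weight 1/2) → 1/6; Nieves (weight 1) → 1/3; Ximena (weight 1/2) → 1/6.
Beatriz is living and takes 1/3.
Teodoro is living and takes 1/6.
Nieves is living and takes 1/3.
Ximena predeceased; the 1/6 allotted to Ximena's branch passes to Ximena's issue by representation.
Lucia is the sole taker at this level and receives the full 1/6.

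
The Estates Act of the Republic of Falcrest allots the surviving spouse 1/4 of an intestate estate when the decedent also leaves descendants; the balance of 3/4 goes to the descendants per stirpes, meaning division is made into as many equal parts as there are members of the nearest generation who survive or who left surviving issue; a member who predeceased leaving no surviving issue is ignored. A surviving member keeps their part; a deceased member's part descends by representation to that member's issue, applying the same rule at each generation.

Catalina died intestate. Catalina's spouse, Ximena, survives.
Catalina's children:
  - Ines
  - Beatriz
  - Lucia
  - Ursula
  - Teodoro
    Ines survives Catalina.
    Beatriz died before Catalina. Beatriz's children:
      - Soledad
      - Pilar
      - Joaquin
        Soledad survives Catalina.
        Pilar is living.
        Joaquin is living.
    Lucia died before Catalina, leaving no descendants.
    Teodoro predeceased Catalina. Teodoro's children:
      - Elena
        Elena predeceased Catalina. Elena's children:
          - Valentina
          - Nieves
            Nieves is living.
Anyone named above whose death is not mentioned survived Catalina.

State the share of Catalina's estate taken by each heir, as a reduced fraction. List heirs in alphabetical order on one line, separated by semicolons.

Ximena, as surviving spouse, takes 1/4.
The remaining 3/4 passes to Catalina's descendants per stirpes.
Lucia left no surviving issue, so that branch lapses and is disregarded.
The 3/4 is divided into 4 equal shares of 3/16 among Ines, Beatriz, Ursula, Teodoro.
Ines is living and takes 3/16.
Beatriz predeceased; the 3/16 allotted to Beatriz's branch passes to Beatriz's issue by representation.
The 3/16 is divided into 3 equal shares of 1/16 among Soledad, Pilar, Joaquin.
Soledad is living and takes 1/16.
Pilar is living and takes 1/16.
Joaquin is living and takes 1/16.
Ursula is living and takes 3/16.
Teodoro predeceased; the 3/16 allotted to Teodoro's branch passes to Teodoro's issue by representation.
Elena's line is the sole branch at this level, so the full 3/16 passes to Elena's issue by representation.
The 3/16 is divided into 2 equal shares of 3/32 among Valentina, Nieves.
Valentina is living and takes 3/32.
Nieves is living and takes 3/32.

Ines 3/16; Joaquin 1/16; Nieves 3/32; Pilar 1/16; Soledad 1/16; Ursula 3/16; Valentina 3/32; Ximena 1/4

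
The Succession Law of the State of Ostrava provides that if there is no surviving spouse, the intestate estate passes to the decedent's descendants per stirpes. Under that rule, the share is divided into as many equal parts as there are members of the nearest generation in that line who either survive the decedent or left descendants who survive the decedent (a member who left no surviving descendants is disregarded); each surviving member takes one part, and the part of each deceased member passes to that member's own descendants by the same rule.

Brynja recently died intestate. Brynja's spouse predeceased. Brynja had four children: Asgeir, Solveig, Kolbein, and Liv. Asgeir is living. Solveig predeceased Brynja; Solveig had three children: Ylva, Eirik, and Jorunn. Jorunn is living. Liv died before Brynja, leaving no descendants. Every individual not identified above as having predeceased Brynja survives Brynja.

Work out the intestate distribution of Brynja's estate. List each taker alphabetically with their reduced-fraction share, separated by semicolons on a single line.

There is no surviving spouse, so the entire estate passes to Brynja's descendants per stirpes.
Liv left no surviving issue, so that branch lapses and is disregarded.
The estate is divided into 3 equal shares of 1/3 among Asgeir, Solveig, Kolbein.
Asgeir is living and takes 1/3.
Solveig predeceased; the 1/3 allotted to Solveig's branch passes to Solveig's issue by representation.
The 1/3 is divided into 3 equal shares of 1/9 among Ylva, Eirik, Jorunn.
Ylva is living and takes 1/9.
Eirik is living and takes 1/9.
Jorunn is living and takes 1/9.
Kolbein is living and takes 1/3.

Asgeir 1/3; Eirik 1/9; Jorunn 1/9; Kolbein 1/3; Ylva 1/9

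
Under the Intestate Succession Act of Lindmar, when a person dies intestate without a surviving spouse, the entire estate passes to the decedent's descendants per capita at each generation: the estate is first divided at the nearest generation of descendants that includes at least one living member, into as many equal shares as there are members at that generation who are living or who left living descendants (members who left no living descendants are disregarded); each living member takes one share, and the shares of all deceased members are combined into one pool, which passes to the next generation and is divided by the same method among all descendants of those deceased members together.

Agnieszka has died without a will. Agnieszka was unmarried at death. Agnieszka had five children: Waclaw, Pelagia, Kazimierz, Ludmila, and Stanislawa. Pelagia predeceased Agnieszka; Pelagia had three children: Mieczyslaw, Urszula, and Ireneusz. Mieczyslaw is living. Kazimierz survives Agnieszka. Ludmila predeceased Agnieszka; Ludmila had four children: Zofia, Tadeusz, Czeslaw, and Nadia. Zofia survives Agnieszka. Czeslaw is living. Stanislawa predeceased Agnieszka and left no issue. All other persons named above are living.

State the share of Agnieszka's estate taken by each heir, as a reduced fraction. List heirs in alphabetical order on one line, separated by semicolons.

Czeslaw 1/14; Ireneusz 1/14; Kazimierz 1/4; Mieczyslaw 1/14; Nadia 1/14; Tadeusz 1/14; Urszula 1/14; Waclaw 1/4; Zofia 1/14

There is no surviving spouse, so the entire estate passes to Agnieszka's descendants per capita at each generation.
At generation 1 (Waclaw, Pelagia, Kazimierz, Ludmila) there are 4 shares of (1)/4 = 1/4 each.
Living: Waclaw and Kazimierz — each takes 1/4.
Deceased: Pelagia and Ludmila. Their combined 1/2 is pooled and carried to generation 2.
At generation 2 (Mieczyslaw, Urszula, Ireneusz, Zofia, Tadeusz, Czeslaw, Nadia) there are 7 shares of (1/2)/7 = 1/14 each.
Living: Mieczyslaw, Urszula, Ireneusz, Zofia, Tadeusz, Czeslaw, and Nadia — each takes 1/14.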